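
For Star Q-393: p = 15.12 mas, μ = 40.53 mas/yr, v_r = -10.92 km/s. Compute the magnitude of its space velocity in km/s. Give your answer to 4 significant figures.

d = 1/p = 1/0.01512″ = 66.138 pc.
μ = 40.53 mas/yr = 0.04053 ″/yr.
v_t = 4.740 μ d = 4.740 × 0.04053 × 66.138 = 12.706 km/s.
v = √(v_r² + v_t²) = √((-10.92)² + 12.706²) = √280.689 = 16.754 km/s.

16.75 km/s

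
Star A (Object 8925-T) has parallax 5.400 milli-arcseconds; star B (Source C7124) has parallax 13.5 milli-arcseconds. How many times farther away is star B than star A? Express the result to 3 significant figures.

Since d = 1/p, d_B/d_A = p_A/p_B.
= 5.400 / 13.5 = 0.4.

0.400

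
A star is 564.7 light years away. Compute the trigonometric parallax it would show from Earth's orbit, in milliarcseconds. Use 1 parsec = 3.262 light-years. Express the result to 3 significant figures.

d = 564.7 ly ÷ 3.262 = 173.11 pc.
p = 1/d = 1/173.11 = 0.0057767 arcsec.
= 0.0057767 × 1000 = 5.7767 mas.

5.78 mas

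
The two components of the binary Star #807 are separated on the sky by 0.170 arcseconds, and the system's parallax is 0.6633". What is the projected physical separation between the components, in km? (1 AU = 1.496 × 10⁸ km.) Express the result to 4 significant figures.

3.834 × 10^7 km

d = 1/p = 1/0.6633″ = 1.5076 pc.
At distance d (pc), an angle of θ arcsec spans θ·d AU: s = 0.170 × 1.5076 = 0.25629 AU.
= 0.25629 × 1.496 × 10⁸ km = 3.8341 × 10^7 km.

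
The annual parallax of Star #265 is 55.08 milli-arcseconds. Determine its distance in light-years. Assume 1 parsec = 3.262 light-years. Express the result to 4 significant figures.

p = 55.08 milli-arcseconds = 0.05508 arcsec.
d = 1/p = 1/0.05508 = 18.155 pc.
In light-years: 18.155 × 3.262 = 59.222 ly.

59.22 light years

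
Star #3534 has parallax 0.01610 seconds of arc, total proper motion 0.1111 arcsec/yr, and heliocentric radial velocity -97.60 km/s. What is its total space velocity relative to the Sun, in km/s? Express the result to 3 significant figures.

103 km/s

d = 1/p = 1/0.01610″ = 62.112 pc.
v_t = 4.740 μ d = 4.740 × 0.1111 × 62.112 = 32.709 km/s.
v = √(v_r² + v_t²) = √((-97.60)² + 32.709²) = √10595.6 = 102.93 km/s.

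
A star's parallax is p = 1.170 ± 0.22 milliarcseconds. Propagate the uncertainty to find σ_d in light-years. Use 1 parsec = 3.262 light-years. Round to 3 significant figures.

524 ly

d = 1/p, so σ_d = σ_p / p².
σ_d = 0.000220 / (0.001170)² = 0.000220 / 0.0000013689 = 160.71 pc = 160.71 × 3.262 ly = 524.24 ly.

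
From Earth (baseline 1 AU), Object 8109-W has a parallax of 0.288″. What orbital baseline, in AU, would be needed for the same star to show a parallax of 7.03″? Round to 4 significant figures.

Parallax scales linearly with baseline: p ∝ B, so B = p_target / p_Earth × 1 AU.
B = 7.03 / 0.288 = 24.41 AU.

24.41 AU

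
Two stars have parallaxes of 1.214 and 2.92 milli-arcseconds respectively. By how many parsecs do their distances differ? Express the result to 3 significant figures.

d_A = 1/0.001214″ = 823.72 pc; d_B = 1/0.002920″ = 342.47 pc.
|d_B − d_A| = |342.47 − 823.72| = 481.25 pc.

481 pc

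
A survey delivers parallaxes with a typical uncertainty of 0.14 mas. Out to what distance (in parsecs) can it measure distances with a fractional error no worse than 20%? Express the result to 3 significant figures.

σ_d/d = σ_p/p, so the condition is σ_p/p ≤ 0.20, i.e. p ≥ σ_p/0.20.
p_min = 0.14/0.20 = 0.7 mas = 0.0007 arcsec.
d_max = 1/p_min = 1/0.0007 = 1428.6 pc.

1430 pc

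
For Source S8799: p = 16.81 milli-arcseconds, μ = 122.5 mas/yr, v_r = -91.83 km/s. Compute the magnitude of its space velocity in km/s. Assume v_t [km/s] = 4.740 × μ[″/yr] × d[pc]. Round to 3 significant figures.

98.1 km/s

d = 1/p = 1/0.01681″ = 59.488 pc.
μ = 122.5 mas/yr = 0.1225 ″/yr.
v_t = 4.740 μ d = 4.740 × 0.1225 × 59.488 = 34.542 km/s.
v = √(v_r² + v_t²) = √((-91.83)² + 34.542²) = √9625.9 = 98.112 km/s.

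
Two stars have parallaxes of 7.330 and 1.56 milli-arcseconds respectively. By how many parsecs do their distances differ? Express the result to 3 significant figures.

505 pc

d_A = 1/0.007330″ = 136.43 pc; d_B = 1/0.001560″ = 641.03 pc.
|d_B − d_A| = |641.03 − 136.43| = 504.6 pc.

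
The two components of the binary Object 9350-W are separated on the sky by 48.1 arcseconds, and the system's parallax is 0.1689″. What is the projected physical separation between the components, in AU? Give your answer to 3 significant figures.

285 AU

d = 1/p = 1/0.1689″ = 5.9207 pc.
At distance d (pc), an angle of θ arcsec spans θ·d AU: s = 48.1 × 5.9207 = 284.79 AU.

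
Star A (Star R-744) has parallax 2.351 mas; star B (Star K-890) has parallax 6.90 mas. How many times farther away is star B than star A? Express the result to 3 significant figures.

Since d = 1/p, d_B/d_A = p_A/p_B.
= 2.351 / 6.90 = 0.34072.

0.341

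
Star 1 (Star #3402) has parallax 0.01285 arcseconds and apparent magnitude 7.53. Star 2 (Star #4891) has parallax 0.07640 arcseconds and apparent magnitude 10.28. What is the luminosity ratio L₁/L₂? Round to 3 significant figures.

d₁ = 1/p₁ = 1/0.01285″ = 77.821 pc; d₂ = 1/p₂ = 1/0.07640″ = 13.089 pc.
M₁ = m₁ − 5 log₁₀ d₁ + 5 = 7.53 − 9.4555 + 5 = 3.0745.
M₂ = 10.28 − 5.5845 + 5 = 9.6955.
L₁/L₂ = 10^(0.4(M₂ − M₁)) = 10^(0.4 × 6.6210) = 10^2.64840 = 445.04.

L₁/L₂ = 445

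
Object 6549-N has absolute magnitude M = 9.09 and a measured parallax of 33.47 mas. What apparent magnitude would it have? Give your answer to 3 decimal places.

d = 1/p = 1/0.03347″ = 29.878 pc.
m − M = 5 log₁₀ d − 5 = 5 log₁₀(29.878) − 5 = 7.3768 − 5 = 2.3768.
m = M + (m − M) = 9.09 + 2.3768 = 11.467.

m = 11.467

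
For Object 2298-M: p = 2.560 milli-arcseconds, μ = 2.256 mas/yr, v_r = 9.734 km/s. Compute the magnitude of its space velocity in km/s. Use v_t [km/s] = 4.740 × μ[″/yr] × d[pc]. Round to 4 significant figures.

10.59 km/s

d = 1/p = 1/0.002560″ = 390.63 pc.
μ = 2.256 mas/yr = 0.002256 ″/yr.
v_t = 4.740 μ d = 4.740 × 0.002256 × 390.63 = 4.1772 km/s.
v = √(v_r² + v_t²) = √(9.734² + 4.1772²) = √112.2 = 10.592 km/s.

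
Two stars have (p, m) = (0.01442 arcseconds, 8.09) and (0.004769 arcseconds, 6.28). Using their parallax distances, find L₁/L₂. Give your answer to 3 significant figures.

L₁/L₂ = 0.0207

d₁ = 1/p₁ = 1/0.01442″ = 69.348 pc; d₂ = 1/p₂ = 1/0.004769″ = 209.69 pc.
M₁ = m₁ − 5 log₁₀ d₁ + 5 = 8.09 − 9.2052 + 5 = 3.8848.
M₂ = 6.28 − 11.6079 + 5 = -0.3279.
L₁/L₂ = 10^(0.4(M₂ − M₁)) = 10^(0.4 × (-4.2127)) = 10^(-1.68508) = 0.02065.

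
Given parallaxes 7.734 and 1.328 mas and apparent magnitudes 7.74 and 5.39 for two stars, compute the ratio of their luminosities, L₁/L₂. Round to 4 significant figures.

L₁/L₂ = 0.003385

d₁ = 1/p₁ = 1/0.007734″ = 129.3 pc; d₂ = 1/p₂ = 1/0.001328″ = 753.01 pc.
M₁ = m₁ − 5 log₁₀ d₁ + 5 = 7.74 − 10.5580 + 5 = 2.1820.
M₂ = 5.39 − 14.3840 + 5 = -3.9940.
L₁/L₂ = 10^(0.4(M₂ − M₁)) = 10^(0.4 × (-6.1760)) = 10^(-2.47040) = 0.0033853.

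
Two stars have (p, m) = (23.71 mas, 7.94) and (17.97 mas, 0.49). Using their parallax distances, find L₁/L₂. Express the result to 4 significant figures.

L₁/L₂ = 0.0006015

d₁ = 1/p₁ = 1/0.02371″ = 42.176 pc; d₂ = 1/p₂ = 1/0.01797″ = 55.648 pc.
M₁ = m₁ − 5 log₁₀ d₁ + 5 = 7.94 − 8.1253 + 5 = 4.8147.
M₂ = 0.49 − 8.7272 + 5 = -3.2372.
L₁/L₂ = 10^(0.4(M₂ − M₁)) = 10^(0.4 × (-8.0519)) = 10^(-3.22076) = 0.00060151.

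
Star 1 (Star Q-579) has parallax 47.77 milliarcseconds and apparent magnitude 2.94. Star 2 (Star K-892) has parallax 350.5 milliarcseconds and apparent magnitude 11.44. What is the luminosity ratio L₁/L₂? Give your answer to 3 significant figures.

d₁ = 1/p₁ = 1/0.04777″ = 20.934 pc; d₂ = 1/p₂ = 1/0.3505″ = 2.8531 pc.
M₁ = m₁ − 5 log₁₀ d₁ + 5 = 2.94 − 6.6043 + 5 = 1.3357.
M₂ = 11.44 − 2.2766 + 5 = 14.1634.
L₁/L₂ = 10^(0.4(M₂ − M₁)) = 10^(0.4 × 12.8277) = 10^5.13108 = 1.3523 × 10^5.

L₁/L₂ = 135000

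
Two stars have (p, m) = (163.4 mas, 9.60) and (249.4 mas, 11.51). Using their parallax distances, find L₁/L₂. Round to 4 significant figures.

d₁ = 1/p₁ = 1/0.1634″ = 6.12 pc; d₂ = 1/p₂ = 1/0.2494″ = 4.0096 pc.
M₁ = m₁ − 5 log₁₀ d₁ + 5 = 9.60 − 3.9338 + 5 = 10.6662.
M₂ = 11.51 − 3.0155 + 5 = 13.4945.
L₁/L₂ = 10^(0.4(M₂ − M₁)) = 10^(0.4 × 2.8283) = 10^1.13132 = 13.531.

L₁/L₂ = 13.53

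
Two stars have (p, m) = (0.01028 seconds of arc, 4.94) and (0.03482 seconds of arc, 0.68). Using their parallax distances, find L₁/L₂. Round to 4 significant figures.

d₁ = 1/p₁ = 1/0.01028″ = 97.276 pc; d₂ = 1/p₂ = 1/0.03482″ = 28.719 pc.
M₁ = m₁ − 5 log₁₀ d₁ + 5 = 4.94 − 9.9400 + 5 = 0.0000.
M₂ = 0.68 − 7.2908 + 5 = -1.6108.
L₁/L₂ = 10^(0.4(M₂ − M₁)) = 10^(0.4 × (-1.6108)) = 10^(-0.64432) = 0.22682.

L₁/L₂ = 0.2268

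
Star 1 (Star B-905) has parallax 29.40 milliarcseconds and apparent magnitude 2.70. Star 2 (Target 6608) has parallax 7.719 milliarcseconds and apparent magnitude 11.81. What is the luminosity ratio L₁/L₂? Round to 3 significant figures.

L₁/L₂ = 304

d₁ = 1/p₁ = 1/0.02940″ = 34.014 pc; d₂ = 1/p₂ = 1/0.007719″ = 129.55 pc.
M₁ = m₁ − 5 log₁₀ d₁ + 5 = 2.70 − 7.6583 + 5 = 0.0417.
M₂ = 11.81 − 10.5622 + 5 = 6.2478.
L₁/L₂ = 10^(0.4(M₂ − M₁)) = 10^(0.4 × 6.2061) = 10^2.48244 = 303.7.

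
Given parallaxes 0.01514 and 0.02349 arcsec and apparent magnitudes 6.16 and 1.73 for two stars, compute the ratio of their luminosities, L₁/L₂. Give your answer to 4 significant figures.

d₁ = 1/p₁ = 1/0.01514″ = 66.05 pc; d₂ = 1/p₂ = 1/0.02349″ = 42.571 pc.
M₁ = m₁ − 5 log₁₀ d₁ + 5 = 6.16 − 9.0994 + 5 = 2.0606.
M₂ = 1.73 − 8.1456 + 5 = -1.4156.
L₁/L₂ = 10^(0.4(M₂ − M₁)) = 10^(0.4 × (-3.4762)) = 10^(-1.39048) = 0.040693.

L₁/L₂ = 0.04069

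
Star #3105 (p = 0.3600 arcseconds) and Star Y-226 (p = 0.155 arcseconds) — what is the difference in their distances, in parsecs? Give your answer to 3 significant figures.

d_A = 1/0.3600″ = 2.7778 pc; d_B = 1/0.1550″ = 6.4516 pc.
|d_B − d_A| = |6.4516 − 2.7778| = 3.6738 pc.

3.67 pc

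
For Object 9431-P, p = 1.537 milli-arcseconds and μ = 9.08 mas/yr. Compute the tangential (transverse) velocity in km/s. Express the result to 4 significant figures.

d = 1/p = 1/0.001537″ = 650.62 pc.
μ = 9.08 mas/yr = 0.00908 ″/yr.
v_t = 4.74 × μ × d = 4.74 × 0.00908 × 650.62 = 28.002 km/s.

28.00 km/s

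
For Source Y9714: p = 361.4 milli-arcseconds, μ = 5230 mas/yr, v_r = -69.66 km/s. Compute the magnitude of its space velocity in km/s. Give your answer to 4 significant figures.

97.76 km/s

d = 1/p = 1/0.3614″ = 2.767 pc.
μ = 5230 mas/yr = 5.230 ″/yr.
v_t = 4.740 μ d = 4.740 × 5.230 × 2.767 = 68.594 km/s.
v = √(v_r² + v_t²) = √((-69.66)² + 68.594²) = √9557.65 = 97.763 km/s.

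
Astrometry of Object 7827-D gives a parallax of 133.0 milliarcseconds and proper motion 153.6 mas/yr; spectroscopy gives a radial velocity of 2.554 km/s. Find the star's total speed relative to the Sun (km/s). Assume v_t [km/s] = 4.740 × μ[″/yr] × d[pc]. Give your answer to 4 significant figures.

6.041 km/s

d = 1/p = 1/0.1330″ = 7.5188 pc.
μ = 153.6 mas/yr = 0.1536 ″/yr.
v_t = 4.740 μ d = 4.740 × 0.1536 × 7.5188 = 5.4742 km/s.
v = √(v_r² + v_t²) = √(2.554² + 5.4742²) = √36.4898 = 6.0407 km/s.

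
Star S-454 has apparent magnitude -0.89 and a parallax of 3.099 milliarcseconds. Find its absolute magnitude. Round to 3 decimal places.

d = 1/p = 1/0.003099″ = 322.68 pc.
m − M = 5 log₁₀(322.68) − 5 = 12.5439 − 5 = 7.5439.
M = m − (m − M) = -0.89 − 7.5439 = -8.434.

M = -8.434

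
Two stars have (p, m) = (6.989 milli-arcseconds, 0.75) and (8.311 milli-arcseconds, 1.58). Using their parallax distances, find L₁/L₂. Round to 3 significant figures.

d₁ = 1/p₁ = 1/0.006989″ = 143.08 pc; d₂ = 1/p₂ = 1/0.008311″ = 120.32 pc.
M₁ = m₁ − 5 log₁₀ d₁ + 5 = 0.75 − 10.7779 + 5 = -5.0279.
M₂ = 1.58 − 10.4017 + 5 = -3.8217.
L₁/L₂ = 10^(0.4(M₂ − M₁)) = 10^(0.4 × 1.2062) = 10^0.48248 = 3.0372.

L₁/L₂ = 3.04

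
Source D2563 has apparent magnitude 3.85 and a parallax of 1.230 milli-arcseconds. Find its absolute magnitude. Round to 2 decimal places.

M = -5.70

d = 1/p = 1/0.001230″ = 813.01 pc.
m − M = 5 log₁₀(813.01) − 5 = 14.5505 − 5 = 9.5505.
M = m − (m − M) = 3.85 − 9.5505 = -5.70.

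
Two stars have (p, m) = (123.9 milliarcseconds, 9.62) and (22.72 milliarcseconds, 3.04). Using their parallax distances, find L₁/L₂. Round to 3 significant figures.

L₁/L₂ = 7.85 × 10^-5

d₁ = 1/p₁ = 1/0.1239″ = 8.071 pc; d₂ = 1/p₂ = 1/0.02272″ = 44.014 pc.
M₁ = m₁ − 5 log₁₀ d₁ + 5 = 9.62 − 4.5346 + 5 = 10.0854.
M₂ = 3.04 − 8.2180 + 5 = -0.1780.
L₁/L₂ = 10^(0.4(M₂ − M₁)) = 10^(0.4 × (-10.2634)) = 10^(-4.10536) = 0.000078458.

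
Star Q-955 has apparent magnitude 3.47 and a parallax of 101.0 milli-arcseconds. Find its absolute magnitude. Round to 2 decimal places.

M = 3.49

d = 1/p = 1/0.1010″ = 9.901 pc.
m − M = 5 log₁₀(9.901) − 5 = 4.9784 − 5 = -0.0216.
M = m − (m − M) = 3.47 − (-0.0216) = 3.49.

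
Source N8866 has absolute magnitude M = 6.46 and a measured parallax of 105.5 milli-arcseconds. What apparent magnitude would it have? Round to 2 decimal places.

m = 6.34

d = 1/p = 1/0.1055″ = 9.4787 pc.
m − M = 5 log₁₀ d − 5 = 5 log₁₀(9.4787) − 5 = 4.8837 − 5 = -0.1163.
m = M + (m − M) = 6.46 + (-0.1163) = 6.34.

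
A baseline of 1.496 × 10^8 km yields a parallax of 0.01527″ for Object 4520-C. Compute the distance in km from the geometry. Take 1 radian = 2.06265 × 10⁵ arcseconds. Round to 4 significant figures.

θ = 0.01527″ = 0.01527/206265 = 7.4031 × 10^-8 rad.
d = B/θ = (1.496 × 10^8) / (7.4031 × 10^-8) = 2.0208 × 10^15 km.

2.021 × 10^15 km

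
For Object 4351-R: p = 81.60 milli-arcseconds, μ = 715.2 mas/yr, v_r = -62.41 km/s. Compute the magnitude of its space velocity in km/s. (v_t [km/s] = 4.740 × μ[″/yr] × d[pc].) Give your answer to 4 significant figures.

d = 1/p = 1/0.08160″ = 12.255 pc.
μ = 715.2 mas/yr = 0.7152 ″/yr.
v_t = 4.740 μ d = 4.740 × 0.7152 × 12.255 = 41.545 km/s.
v = √(v_r² + v_t²) = √((-62.41)² + 41.545²) = √5621 = 74.973 km/s.

74.97 km/s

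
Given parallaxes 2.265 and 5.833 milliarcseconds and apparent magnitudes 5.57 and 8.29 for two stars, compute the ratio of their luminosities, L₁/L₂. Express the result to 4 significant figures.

L₁/L₂ = 81.22

d₁ = 1/p₁ = 1/0.002265″ = 441.5 pc; d₂ = 1/p₂ = 1/0.005833″ = 171.44 pc.
M₁ = m₁ − 5 log₁₀ d₁ + 5 = 5.57 − 13.2247 + 5 = -2.6547.
M₂ = 8.29 − 11.1706 + 5 = 2.1194.
L₁/L₂ = 10^(0.4(M₂ − M₁)) = 10^(0.4 × 4.7741) = 10^1.90964 = 81.216.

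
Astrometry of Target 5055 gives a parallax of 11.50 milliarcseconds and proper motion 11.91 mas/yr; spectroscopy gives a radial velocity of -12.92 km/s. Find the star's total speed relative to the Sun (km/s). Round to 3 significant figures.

13.8 km/s

d = 1/p = 1/0.01150″ = 86.957 pc.
μ = 11.91 mas/yr = 0.01191 ″/yr.
v_t = 4.740 μ d = 4.740 × 0.01191 × 86.957 = 4.909 km/s.
v = √(v_r² + v_t²) = √((-12.92)² + 4.909²) = √191.025 = 13.821 km/s.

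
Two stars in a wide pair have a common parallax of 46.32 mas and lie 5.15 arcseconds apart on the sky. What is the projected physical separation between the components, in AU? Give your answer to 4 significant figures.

111.2 AU

d = 1/p = 1/0.04632″ = 21.589 pc.
At distance d (pc), an angle of θ arcsec spans θ·d AU: s = 5.15 × 21.589 = 111.18 AU.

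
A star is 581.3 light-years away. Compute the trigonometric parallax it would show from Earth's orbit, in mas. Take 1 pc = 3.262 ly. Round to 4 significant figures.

5.612 mas

d = 581.3 ly ÷ 3.262 = 178.2 pc.
p = 1/d = 1/178.2 = 0.0056117 arcsec.
= 0.0056117 × 1000 = 5.6117 mas.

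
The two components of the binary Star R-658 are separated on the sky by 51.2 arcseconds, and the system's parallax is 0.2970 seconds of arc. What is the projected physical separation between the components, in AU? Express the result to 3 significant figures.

d = 1/p = 1/0.2970″ = 3.367 pc.
At distance d (pc), an angle of θ arcsec spans θ·d AU: s = 51.2 × 3.367 = 172.39 AU.

172 AU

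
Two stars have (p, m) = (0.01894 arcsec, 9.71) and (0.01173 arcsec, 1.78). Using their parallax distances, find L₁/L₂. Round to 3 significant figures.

L₁/L₂ = 0.000258

d₁ = 1/p₁ = 1/0.01894″ = 52.798 pc; d₂ = 1/p₂ = 1/0.01173″ = 85.251 pc.
M₁ = m₁ − 5 log₁₀ d₁ + 5 = 9.71 − 8.6131 + 5 = 6.0969.
M₂ = 1.78 − 9.6535 + 5 = -2.8735.
L₁/L₂ = 10^(0.4(M₂ − M₁)) = 10^(0.4 × (-8.9704)) = 10^(-3.58816) = 0.00025813.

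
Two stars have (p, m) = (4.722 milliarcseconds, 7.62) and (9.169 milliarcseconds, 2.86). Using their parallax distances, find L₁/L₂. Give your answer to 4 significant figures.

L₁/L₂ = 0.04703

d₁ = 1/p₁ = 1/0.004722″ = 211.77 pc; d₂ = 1/p₂ = 1/0.009169″ = 109.06 pc.
M₁ = m₁ − 5 log₁₀ d₁ + 5 = 7.62 − 11.6293 + 5 = 0.9907.
M₂ = 2.86 − 10.1883 + 5 = -2.3283.
L₁/L₂ = 10^(0.4(M₂ − M₁)) = 10^(0.4 × (-3.3190)) = 10^(-1.32760) = 0.047033.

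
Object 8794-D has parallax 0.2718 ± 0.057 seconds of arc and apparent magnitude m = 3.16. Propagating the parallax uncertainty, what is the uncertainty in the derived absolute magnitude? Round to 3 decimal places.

M = m − 5 log₁₀ d + 5 = m + 5 log₁₀ p + 5, so ∂M/∂p = 5/(p ln 10).
σ_M = (5/ln 10) · (σ_p/p) = 2.1715 × 0.057/0.2718 = 2.1715 × 0.20971 = 0.45539.

σ_M = 0.455 mag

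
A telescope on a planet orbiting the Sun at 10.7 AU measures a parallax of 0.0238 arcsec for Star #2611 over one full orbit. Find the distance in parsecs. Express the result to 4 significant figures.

With baseline B (in AU) and parallax p (in arcsec), d = B/p parsecs.
d = 10.7 / 0.0238 = 449.58 pc.

449.6 pc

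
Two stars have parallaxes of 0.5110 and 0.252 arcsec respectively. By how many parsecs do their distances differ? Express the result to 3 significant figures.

d_A = 1/0.5110″ = 1.9569 pc; d_B = 1/0.2520″ = 3.9683 pc.
|d_B − d_A| = |3.9683 − 1.9569| = 2.0114 pc.

2.01 pc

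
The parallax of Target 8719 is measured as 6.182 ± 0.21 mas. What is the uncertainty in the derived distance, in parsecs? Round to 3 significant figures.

5.49 pc

d = 1/p, so σ_d = σ_p / p².
σ_d = 0.000210 / (0.006182)² = 0.000210 / 0.000038217 = 5.4949 pc.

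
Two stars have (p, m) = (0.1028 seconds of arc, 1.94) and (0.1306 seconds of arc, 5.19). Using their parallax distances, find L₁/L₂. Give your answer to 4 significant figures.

d₁ = 1/p₁ = 1/0.1028″ = 9.7276 pc; d₂ = 1/p₂ = 1/0.1306″ = 7.657 pc.
M₁ = m₁ − 5 log₁₀ d₁ + 5 = 1.94 − 4.9400 + 5 = 2.0000.
M₂ = 5.19 − 4.4203 + 5 = 5.7697.
L₁/L₂ = 10^(0.4(M₂ − M₁)) = 10^(0.4 × 3.7697) = 10^1.50788 = 32.202.

L₁/L₂ = 32.20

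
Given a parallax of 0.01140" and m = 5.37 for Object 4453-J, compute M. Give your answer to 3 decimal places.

M = 0.655

d = 1/p = 1/0.01140″ = 87.719 pc.
m − M = 5 log₁₀(87.719) − 5 = 9.7155 − 5 = 4.7155.
M = m − (m − M) = 5.37 − 4.7155 = 0.655.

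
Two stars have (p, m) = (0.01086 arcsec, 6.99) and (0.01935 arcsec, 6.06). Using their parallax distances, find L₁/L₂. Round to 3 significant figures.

d₁ = 1/p₁ = 1/0.01086″ = 92.081 pc; d₂ = 1/p₂ = 1/0.01935″ = 51.68 pc.
M₁ = m₁ − 5 log₁₀ d₁ + 5 = 6.99 − 9.8209 + 5 = 2.1691.
M₂ = 6.06 − 8.5666 + 5 = 2.4934.
L₁/L₂ = 10^(0.4(M₂ − M₁)) = 10^(0.4 × 0.3243) = 10^0.12972 = 1.3481.

L₁/L₂ = 1.35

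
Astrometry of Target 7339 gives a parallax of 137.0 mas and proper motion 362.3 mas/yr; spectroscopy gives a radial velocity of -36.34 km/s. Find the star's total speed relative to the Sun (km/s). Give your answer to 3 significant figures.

d = 1/p = 1/0.1370″ = 7.2993 pc.
μ = 362.3 mas/yr = 0.3623 ″/yr.
v_t = 4.740 μ d = 4.740 × 0.3623 × 7.2993 = 12.535 km/s.
v = √(v_r² + v_t²) = √((-36.34)² + 12.535²) = √1477.72 = 38.441 km/s.

38.4 km/s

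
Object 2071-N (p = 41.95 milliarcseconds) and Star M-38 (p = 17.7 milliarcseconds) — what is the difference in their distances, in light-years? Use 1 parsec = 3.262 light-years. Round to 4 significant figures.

d_A = 1/0.04195″ = 23.838 pc; d_B = 1/0.01770″ = 56.497 pc.
|d_B − d_A| = |56.497 − 23.838| = 32.659 pc = 32.659 × 3.262 ly = 106.53 ly.

106.5 ly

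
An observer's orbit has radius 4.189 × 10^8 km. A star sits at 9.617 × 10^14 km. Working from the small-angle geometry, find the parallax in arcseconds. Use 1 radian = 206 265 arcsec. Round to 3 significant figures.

0.0898 arcsec

θ ≈ B/d = (4.189 × 10^8) / (9.617 × 10^14) = 4.3558 × 10^-7 rad.
In arcseconds: 4.3558 × 10^-7 × 206265 = 0.089845″.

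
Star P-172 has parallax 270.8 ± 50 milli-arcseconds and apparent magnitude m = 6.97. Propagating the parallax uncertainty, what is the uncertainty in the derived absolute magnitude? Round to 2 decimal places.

M = m − 5 log₁₀ d + 5 = m + 5 log₁₀ p + 5, so ∂M/∂p = 5/(p ln 10).
σ_M = (5/ln 10) · (σ_p/p) = 2.1715 × 50/270.8 = 2.1715 × 0.18464 = 0.40095.

σ_M = 0.40 mag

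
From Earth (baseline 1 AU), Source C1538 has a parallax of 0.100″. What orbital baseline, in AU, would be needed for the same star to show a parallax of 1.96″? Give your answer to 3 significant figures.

19.6 AU

Parallax scales linearly with baseline: p ∝ B, so B = p_target / p_Earth × 1 AU.
B = 1.96 / 0.100 = 19.6 AU.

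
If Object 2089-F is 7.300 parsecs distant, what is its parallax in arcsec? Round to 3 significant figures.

0.137 arcsec

p = 1/d = 1/7.3 = 0.13699 arcsec.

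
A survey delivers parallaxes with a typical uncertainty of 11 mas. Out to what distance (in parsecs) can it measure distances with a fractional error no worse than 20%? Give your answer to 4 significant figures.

18.18 pc

σ_d/d = σ_p/p, so the condition is σ_p/p ≤ 0.20, i.e. p ≥ σ_p/0.20.
p_min = 11/0.20 = 55 mas = 0.055 arcsec.
d_max = 1/p_min = 1/0.055 = 18.182 pc.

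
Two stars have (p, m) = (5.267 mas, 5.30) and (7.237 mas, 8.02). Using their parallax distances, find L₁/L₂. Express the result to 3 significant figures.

d₁ = 1/p₁ = 1/0.005267″ = 189.86 pc; d₂ = 1/p₂ = 1/0.007237″ = 138.18 pc.
M₁ = m₁ − 5 log₁₀ d₁ + 5 = 5.30 − 11.3922 + 5 = -1.0922.
M₂ = 8.02 − 10.7022 + 5 = 2.3178.
L₁/L₂ = 10^(0.4(M₂ − M₁)) = 10^(0.4 × 3.4100) = 10^1.36400 = 23.121.

L₁/L₂ = 23.1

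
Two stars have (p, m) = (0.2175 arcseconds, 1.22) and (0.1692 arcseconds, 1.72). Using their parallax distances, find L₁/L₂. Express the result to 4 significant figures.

L₁/L₂ = 0.9591

d₁ = 1/p₁ = 1/0.2175″ = 4.5977 pc; d₂ = 1/p₂ = 1/0.1692″ = 5.9102 pc.
M₁ = m₁ − 5 log₁₀ d₁ + 5 = 1.22 − 3.3127 + 5 = 2.9073.
M₂ = 1.72 − 3.8580 + 5 = 2.8620.
L₁/L₂ = 10^(0.4(M₂ − M₁)) = 10^(0.4 × (-0.0453)) = 10^(-0.01812) = 0.95914.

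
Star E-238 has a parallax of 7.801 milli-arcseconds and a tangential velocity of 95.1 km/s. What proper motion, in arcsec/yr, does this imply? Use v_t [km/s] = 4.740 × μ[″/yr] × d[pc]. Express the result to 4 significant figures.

d = 1/p = 1/0.007801″ = 128.19 pc.
μ = v_t / (4.74 d) = 95.1 / (4.74 × 128.19) = 95.1 / 607.62 = 0.15651 ″/yr.

0.1565 arcsec/yr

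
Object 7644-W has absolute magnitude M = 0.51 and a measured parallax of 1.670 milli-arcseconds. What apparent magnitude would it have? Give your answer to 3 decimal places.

d = 1/p = 1/0.001670″ = 598.8 pc.
m − M = 5 log₁₀ d − 5 = 5 log₁₀(598.8) − 5 = 13.8864 − 5 = 8.8864.
m = M + (m − M) = 0.51 + 8.8864 = 9.396.

m = 9.396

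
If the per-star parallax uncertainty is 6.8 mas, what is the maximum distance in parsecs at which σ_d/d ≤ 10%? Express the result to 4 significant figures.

σ_d/d = σ_p/p, so the condition is σ_p/p ≤ 0.10, i.e. p ≥ σ_p/0.10.
p_min = 6.8/0.10 = 68 mas = 0.068 arcsec.
d_max = 1/p_min = 1/0.068 = 14.706 pc.

14.71 pc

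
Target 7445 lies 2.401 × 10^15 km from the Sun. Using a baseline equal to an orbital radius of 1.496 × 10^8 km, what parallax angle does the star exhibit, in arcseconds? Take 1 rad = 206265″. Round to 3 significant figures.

0.0129 arcsec

θ ≈ B/d = (1.496 × 10^8) / (2.401 × 10^15) = 6.2307 × 10^-8 rad.
In arcseconds: 6.2307 × 10^-8 × 206265 = 0.012852″.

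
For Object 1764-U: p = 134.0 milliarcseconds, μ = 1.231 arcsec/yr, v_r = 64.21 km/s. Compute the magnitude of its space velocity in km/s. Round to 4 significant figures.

d = 1/p = 1/0.1340″ = 7.4627 pc.
v_t = 4.740 μ d = 4.740 × 1.231 × 7.4627 = 43.544 km/s.
v = √(v_r² + v_t²) = √(64.21² + 43.544²) = √6019 = 77.582 km/s.

77.58 km/s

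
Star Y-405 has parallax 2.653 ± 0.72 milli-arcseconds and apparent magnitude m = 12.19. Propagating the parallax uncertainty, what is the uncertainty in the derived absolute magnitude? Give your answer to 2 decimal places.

σ_M = 0.59 mag

M = m − 5 log₁₀ d + 5 = m + 5 log₁₀ p + 5, so ∂M/∂p = 5/(p ln 10).
σ_M = (5/ln 10) · (σ_p/p) = 2.1715 × 0.72/2.653 = 2.1715 × 0.27139 = 0.58932.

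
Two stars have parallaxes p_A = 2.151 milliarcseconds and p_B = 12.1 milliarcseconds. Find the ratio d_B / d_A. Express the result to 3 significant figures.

0.178

Since d = 1/p, d_B/d_A = p_A/p_B.
= 2.151 / 12.1 = 0.17777.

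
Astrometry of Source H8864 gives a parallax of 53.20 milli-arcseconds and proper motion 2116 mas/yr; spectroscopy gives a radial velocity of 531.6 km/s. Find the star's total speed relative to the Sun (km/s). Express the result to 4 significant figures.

d = 1/p = 1/0.05320″ = 18.797 pc.
μ = 2116 mas/yr = 2.116 ″/yr.
v_t = 4.740 μ d = 4.740 × 2.116 × 18.797 = 188.53 km/s.
v = √(v_r² + v_t²) = √(531.6² + 188.53²) = √318142 = 564.04 km/s.

564.0 km/s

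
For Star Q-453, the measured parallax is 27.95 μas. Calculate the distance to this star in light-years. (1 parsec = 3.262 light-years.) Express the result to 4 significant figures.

p = 27.95 μas = 0.00002795 arcsec.
d = 1/p = 1/0.00002795 = 35778 pc.
In light-years: 35778 × 3.262 = 1.1671 × 10^5 ly.

116700 light years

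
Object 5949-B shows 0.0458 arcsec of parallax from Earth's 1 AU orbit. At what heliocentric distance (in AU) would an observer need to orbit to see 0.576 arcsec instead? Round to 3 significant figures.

Parallax scales linearly with baseline: p ∝ B, so B = p_target / p_Earth × 1 AU.
B = 0.576 / 0.0458 = 12.576 AU.

12.6 AU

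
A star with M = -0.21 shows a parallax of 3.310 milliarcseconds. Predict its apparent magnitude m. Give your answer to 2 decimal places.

d = 1/p = 1/0.003310″ = 302.11 pc.
m − M = 5 log₁₀ d − 5 = 5 log₁₀(302.11) − 5 = 12.4008 − 5 = 7.4008.
m = M + (m − M) = -0.21 + 7.4008 = 7.19.

m = 7.19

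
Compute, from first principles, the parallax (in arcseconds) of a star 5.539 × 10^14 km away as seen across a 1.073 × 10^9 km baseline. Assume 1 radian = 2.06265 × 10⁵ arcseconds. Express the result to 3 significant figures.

θ ≈ B/d = (1.073 × 10^9) / (5.539 × 10^14) = 1.9372 × 10^-6 rad.
In arcseconds: 1.9372 × 10^-6 × 206265 = 0.39958″.

0.400 arcsec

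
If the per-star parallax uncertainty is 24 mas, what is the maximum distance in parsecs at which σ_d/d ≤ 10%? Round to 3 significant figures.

4.17 pc

σ_d/d = σ_p/p, so the condition is σ_p/p ≤ 0.10, i.e. p ≥ σ_p/0.10.
p_min = 24/0.10 = 240 mas = 0.24 arcsec.
d_max = 1/p_min = 1/0.24 = 4.1667 pc.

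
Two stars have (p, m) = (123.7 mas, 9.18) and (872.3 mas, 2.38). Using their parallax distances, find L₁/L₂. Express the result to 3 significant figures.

L₁/L₂ = 0.0948

d₁ = 1/p₁ = 1/0.1237″ = 8.0841 pc; d₂ = 1/p₂ = 1/0.8723″ = 1.1464 pc.
M₁ = m₁ − 5 log₁₀ d₁ + 5 = 9.18 − 4.5382 + 5 = 9.6418.
M₂ = 2.38 − 0.2967 + 5 = 7.0833.
L₁/L₂ = 10^(0.4(M₂ − M₁)) = 10^(0.4 × (-2.5585)) = 10^(-1.02340) = 0.094755.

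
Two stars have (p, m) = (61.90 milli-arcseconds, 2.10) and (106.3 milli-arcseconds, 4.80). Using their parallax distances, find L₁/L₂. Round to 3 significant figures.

d₁ = 1/p₁ = 1/0.06190″ = 16.155 pc; d₂ = 1/p₂ = 1/0.1063″ = 9.4073 pc.
M₁ = m₁ − 5 log₁₀ d₁ + 5 = 2.10 − 6.0415 + 5 = 1.0585.
M₂ = 4.80 − 4.8673 + 5 = 4.9327.
L₁/L₂ = 10^(0.4(M₂ − M₁)) = 10^(0.4 × 3.8742) = 10^1.54968 = 35.455.

L₁/L₂ = 35.5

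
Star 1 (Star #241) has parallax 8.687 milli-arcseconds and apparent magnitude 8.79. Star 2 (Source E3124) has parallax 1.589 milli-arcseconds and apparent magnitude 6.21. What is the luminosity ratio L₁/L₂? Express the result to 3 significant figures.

L₁/L₂ = 0.00311

d₁ = 1/p₁ = 1/0.008687″ = 115.11 pc; d₂ = 1/p₂ = 1/0.001589″ = 629.33 pc.
M₁ = m₁ − 5 log₁₀ d₁ + 5 = 8.79 − 10.3056 + 5 = 3.4844.
M₂ = 6.21 − 13.9944 + 5 = -2.7844.
L₁/L₂ = 10^(0.4(M₂ − M₁)) = 10^(0.4 × (-6.2688)) = 10^(-2.50752) = 0.003108.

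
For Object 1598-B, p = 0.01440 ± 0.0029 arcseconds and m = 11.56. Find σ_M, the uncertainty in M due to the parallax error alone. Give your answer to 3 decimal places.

M = m − 5 log₁₀ d + 5 = m + 5 log₁₀ p + 5, so ∂M/∂p = 5/(p ln 10).
σ_M = (5/ln 10) · (σ_p/p) = 2.1715 × 0.0029/0.01440 = 2.1715 × 0.20139 = 0.43732.

σ_M = 0.437 mag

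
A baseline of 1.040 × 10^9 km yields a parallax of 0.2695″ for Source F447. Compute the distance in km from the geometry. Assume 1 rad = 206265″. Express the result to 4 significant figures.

θ = 0.2695″ = 0.2695/206265 = 1.3066 × 10^-6 rad.
d = B/θ = (1.040 × 10^9) / (1.3066 × 10^-6) = 7.9596 × 10^14 km.

7.960 × 10^14 km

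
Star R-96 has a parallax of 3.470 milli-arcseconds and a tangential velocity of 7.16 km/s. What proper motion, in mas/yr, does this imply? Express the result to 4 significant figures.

d = 1/p = 1/0.003470″ = 288.18 pc.
μ = v_t / (4.74 d) = 7.16 / (4.74 × 288.18) = 7.16 / 1366 = 0.0052416 ″/yr = 5.2416 mas/yr.

5.242 mas/yr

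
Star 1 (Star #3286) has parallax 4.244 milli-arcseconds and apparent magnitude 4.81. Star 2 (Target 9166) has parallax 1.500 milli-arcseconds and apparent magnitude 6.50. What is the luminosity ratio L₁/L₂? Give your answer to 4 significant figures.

d₁ = 1/p₁ = 1/0.004244″ = 235.63 pc; d₂ = 1/p₂ = 1/0.001500″ = 666.67 pc.
M₁ = m₁ − 5 log₁₀ d₁ + 5 = 4.81 − 11.8612 + 5 = -2.0512.
M₂ = 6.50 − 14.1196 + 5 = -2.6196.
L₁/L₂ = 10^(0.4(M₂ − M₁)) = 10^(0.4 × (-0.5684)) = 10^(-0.22736) = 0.59243.

L₁/L₂ = 0.5924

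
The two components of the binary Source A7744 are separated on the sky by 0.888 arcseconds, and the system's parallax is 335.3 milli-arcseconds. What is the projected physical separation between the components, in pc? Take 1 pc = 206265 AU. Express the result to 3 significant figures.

1.28 × 10^-5 pc

d = 1/p = 1/0.3353″ = 2.9824 pc.
At distance d (pc), an angle of θ arcsec spans θ·d AU: s = 0.888 × 2.9824 = 2.6484 AU.
= 2.6484 / 206265 = 1.2840 × 10^-5 pc.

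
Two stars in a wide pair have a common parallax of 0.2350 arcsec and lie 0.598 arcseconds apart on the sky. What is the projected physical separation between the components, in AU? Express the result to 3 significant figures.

d = 1/p = 1/0.2350″ = 4.2553 pc.
At distance d (pc), an angle of θ arcsec spans θ·d AU: s = 0.598 × 4.2553 = 2.5447 AU.

2.54 AU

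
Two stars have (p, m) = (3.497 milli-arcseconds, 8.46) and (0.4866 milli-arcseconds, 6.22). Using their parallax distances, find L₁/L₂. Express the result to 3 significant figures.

d₁ = 1/p₁ = 1/0.003497″ = 285.96 pc; d₂ = 1/p₂ = 1/0.0004866″ = 2055.1 pc.
M₁ = m₁ − 5 log₁₀ d₁ + 5 = 8.46 − 12.2815 + 5 = 1.1785.
M₂ = 6.22 − 16.5642 + 5 = -5.3442.
L₁/L₂ = 10^(0.4(M₂ − M₁)) = 10^(0.4 × (-6.5227)) = 10^(-2.60908) = 0.0024599.

L₁/L₂ = 0.00246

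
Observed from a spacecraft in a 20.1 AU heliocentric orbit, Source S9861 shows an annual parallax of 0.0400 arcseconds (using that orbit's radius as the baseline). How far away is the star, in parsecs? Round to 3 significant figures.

503 pc

With baseline B (in AU) and parallax p (in arcsec), d = B/p parsecs.
d = 20.1 / 0.0400 = 502.5 pc.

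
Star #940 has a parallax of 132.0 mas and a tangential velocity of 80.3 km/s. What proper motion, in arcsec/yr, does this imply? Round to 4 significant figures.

d = 1/p = 1/0.1320″ = 7.5758 pc.
μ = v_t / (4.74 d) = 80.3 / (4.74 × 7.5758) = 80.3 / 35.909 = 2.2362 ″/yr.

2.236 arcsec/yr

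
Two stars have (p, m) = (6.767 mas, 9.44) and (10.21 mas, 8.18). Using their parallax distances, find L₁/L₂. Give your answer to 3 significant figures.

L₁/L₂ = 0.713

d₁ = 1/p₁ = 1/0.006767″ = 147.78 pc; d₂ = 1/p₂ = 1/0.01021″ = 97.943 pc.
M₁ = m₁ − 5 log₁₀ d₁ + 5 = 9.44 − 10.8481 + 5 = 3.5919.
M₂ = 8.18 − 9.9549 + 5 = 3.2251.
L₁/L₂ = 10^(0.4(M₂ − M₁)) = 10^(0.4 × (-0.3668)) = 10^(-0.14672) = 0.71331.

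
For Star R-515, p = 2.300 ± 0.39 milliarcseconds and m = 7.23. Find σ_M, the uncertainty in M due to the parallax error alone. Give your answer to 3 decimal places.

σ_M = 0.368 mag

M = m − 5 log₁₀ d + 5 = m + 5 log₁₀ p + 5, so ∂M/∂p = 5/(p ln 10).
σ_M = (5/ln 10) · (σ_p/p) = 2.1715 × 0.39/2.300 = 2.1715 × 0.16957 = 0.36822.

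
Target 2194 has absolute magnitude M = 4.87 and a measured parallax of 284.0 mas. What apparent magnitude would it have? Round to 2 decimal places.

m = 2.60

d = 1/p = 1/0.2840″ = 3.5211 pc.
m − M = 5 log₁₀ d − 5 = 5 log₁₀(3.5211) − 5 = 2.7334 − 5 = -2.2666.
m = M + (m − M) = 4.87 + (-2.2666) = 2.60.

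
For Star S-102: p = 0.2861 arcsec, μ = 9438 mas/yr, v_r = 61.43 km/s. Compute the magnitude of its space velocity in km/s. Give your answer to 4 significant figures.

168.0 km/s

d = 1/p = 1/0.2861″ = 3.4953 pc.
μ = 9438 mas/yr = 9.438 ″/yr.
v_t = 4.740 μ d = 4.740 × 9.438 × 3.4953 = 156.37 km/s.
v = √(v_r² + v_t²) = √(61.43² + 156.37²) = √28225.2 = 168 km/s.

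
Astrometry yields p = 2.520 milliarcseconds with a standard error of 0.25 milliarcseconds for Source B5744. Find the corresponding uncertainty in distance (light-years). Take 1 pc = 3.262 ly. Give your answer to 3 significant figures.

128 ly

d = 1/p, so σ_d = σ_p / p².
σ_d = 0.000250 / (0.002520)² = 0.000250 / 0.0000063504 = 39.368 pc = 39.368 × 3.262 ly = 128.42 ly.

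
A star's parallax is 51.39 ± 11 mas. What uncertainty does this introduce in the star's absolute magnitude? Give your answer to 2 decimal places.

M = m − 5 log₁₀ d + 5 = m + 5 log₁₀ p + 5, so ∂M/∂p = 5/(p ln 10).
σ_M = (5/ln 10) · (σ_p/p) = 2.1715 × 11/51.39 = 2.1715 × 0.21405 = 0.46481.

σ_M = 0.46 mag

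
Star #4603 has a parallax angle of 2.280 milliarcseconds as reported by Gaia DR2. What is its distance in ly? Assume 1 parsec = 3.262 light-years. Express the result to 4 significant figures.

p = 2.280 milliarcseconds = 0.002280 arcsec.
d = 1/p = 1/0.002280 = 438.6 pc.
In light-years: 438.6 × 3.262 = 1430.7 ly.

1431 ly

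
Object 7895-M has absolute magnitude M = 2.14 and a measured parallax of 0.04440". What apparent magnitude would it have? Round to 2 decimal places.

m = 3.90

d = 1/p = 1/0.04440″ = 22.523 pc.
m − M = 5 log₁₀ d − 5 = 5 log₁₀(22.523) − 5 = 6.7631 − 5 = 1.7631.
m = M + (m − M) = 2.14 + 1.7631 = 3.90.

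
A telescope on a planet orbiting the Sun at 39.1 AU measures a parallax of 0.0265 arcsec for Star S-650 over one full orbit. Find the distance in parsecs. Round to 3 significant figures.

1480 pc

With baseline B (in AU) and parallax p (in arcsec), d = B/p parsecs.
d = 39.1 / 0.0265 = 1475.5 pc.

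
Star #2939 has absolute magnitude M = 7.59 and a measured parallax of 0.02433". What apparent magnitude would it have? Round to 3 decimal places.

d = 1/p = 1/0.02433″ = 41.102 pc.
m − M = 5 log₁₀ d − 5 = 5 log₁₀(41.102) − 5 = 8.0693 − 5 = 3.0693.
m = M + (m − M) = 7.59 + 3.0693 = 10.659.

m = 10.659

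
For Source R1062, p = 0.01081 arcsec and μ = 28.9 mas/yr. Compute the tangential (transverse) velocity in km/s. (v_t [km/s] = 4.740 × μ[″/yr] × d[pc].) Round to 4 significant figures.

d = 1/p = 1/0.01081″ = 92.507 pc.
μ = 28.9 mas/yr = 0.0289 ″/yr.
v_t = 4.74 × μ × d = 4.74 × 0.0289 × 92.507 = 12.672 km/s.

12.67 km/s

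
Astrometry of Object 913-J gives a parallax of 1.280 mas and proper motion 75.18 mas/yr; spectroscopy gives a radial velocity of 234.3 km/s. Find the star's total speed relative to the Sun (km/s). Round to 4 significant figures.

363.9 km/s

d = 1/p = 1/0.001280″ = 781.25 pc.
μ = 75.18 mas/yr = 0.07518 ″/yr.
v_t = 4.740 μ d = 4.740 × 0.07518 × 781.25 = 278.4 km/s.
v = √(v_r² + v_t²) = √(234.3² + 278.4²) = √132403 = 363.87 km/s.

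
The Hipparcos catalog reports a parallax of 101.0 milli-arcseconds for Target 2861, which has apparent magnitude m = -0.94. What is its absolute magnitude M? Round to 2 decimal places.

M = -0.92

d = 1/p = 1/0.1010″ = 9.901 pc.
m − M = 5 log₁₀(9.901) − 5 = 4.9784 − 5 = -0.0216.
M = m − (m − M) = -0.94 − (-0.0216) = -0.92.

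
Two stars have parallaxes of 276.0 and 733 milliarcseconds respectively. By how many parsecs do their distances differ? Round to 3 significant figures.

d_A = 1/0.2760″ = 3.6232 pc; d_B = 1/0.7330″ = 1.3643 pc.
|d_B − d_A| = |1.3643 − 3.6232| = 2.2589 pc.

2.26 pc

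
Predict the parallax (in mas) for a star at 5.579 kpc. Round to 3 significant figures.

d = 5.579 kpc = 5579 pc.
p = 1/d = 1/5579 = 0.00017924 arcsec.
= 0.00017924 × 1000 = 0.17924 mas.

0.179 mas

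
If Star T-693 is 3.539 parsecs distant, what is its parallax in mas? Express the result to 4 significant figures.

282.6 mas

p = 1/d = 1/3.539 = 0.28257 arcsec.
= 0.28257 × 1000 = 282.57 mas.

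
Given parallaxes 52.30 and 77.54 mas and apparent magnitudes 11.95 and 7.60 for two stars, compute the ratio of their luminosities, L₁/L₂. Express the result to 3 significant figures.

d₁ = 1/p₁ = 1/0.05230″ = 19.12 pc; d₂ = 1/p₂ = 1/0.07754″ = 12.897 pc.
M₁ = m₁ − 5 log₁₀ d₁ + 5 = 11.95 − 6.4074 + 5 = 10.5426.
M₂ = 7.60 − 5.5524 + 5 = 7.0476.
L₁/L₂ = 10^(0.4(M₂ − M₁)) = 10^(0.4 × (-3.4950)) = 10^(-1.39800) = 0.039994.

L₁/L₂ = 0.0400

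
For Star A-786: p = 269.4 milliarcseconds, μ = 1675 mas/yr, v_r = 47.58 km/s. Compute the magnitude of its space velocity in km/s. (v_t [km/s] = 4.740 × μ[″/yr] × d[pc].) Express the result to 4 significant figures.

55.97 km/s

d = 1/p = 1/0.2694″ = 3.712 pc.
μ = 1675 mas/yr = 1.675 ″/yr.
v_t = 4.740 μ d = 4.740 × 1.675 × 3.712 = 29.471 km/s.
v = √(v_r² + v_t²) = √(47.58² + 29.471²) = √3132.4 = 55.968 km/s.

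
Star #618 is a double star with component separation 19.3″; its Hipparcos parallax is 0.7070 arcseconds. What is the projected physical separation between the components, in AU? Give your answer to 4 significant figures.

d = 1/p = 1/0.7070″ = 1.4144 pc.
At distance d (pc), an angle of θ arcsec spans θ·d AU: s = 19.3 × 1.4144 = 27.298 AU.

27.30 AU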